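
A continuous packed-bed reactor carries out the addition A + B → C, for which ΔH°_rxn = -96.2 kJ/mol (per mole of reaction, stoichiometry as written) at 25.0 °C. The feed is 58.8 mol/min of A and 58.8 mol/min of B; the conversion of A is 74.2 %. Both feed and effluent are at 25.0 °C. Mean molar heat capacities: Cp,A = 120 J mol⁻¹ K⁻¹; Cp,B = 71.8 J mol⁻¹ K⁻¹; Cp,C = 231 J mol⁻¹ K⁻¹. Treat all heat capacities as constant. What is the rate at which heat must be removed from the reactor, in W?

Extent of reaction ξ = 0.742 × 58.8 = 43.63 mol/min
Reaction term: ξ·ΔH°_rxn = 43.63 × -96.2 = -4197.2 kJ/min
Q = ΔH = -4197.2 kJ/min = -69.953 kW
Heat removed = 69953 W

Q_out = 70000 W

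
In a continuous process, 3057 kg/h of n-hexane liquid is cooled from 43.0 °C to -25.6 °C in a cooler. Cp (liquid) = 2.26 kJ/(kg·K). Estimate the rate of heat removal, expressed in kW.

Q = ṁ·Cp·ΔT = 3057 × 2.26 × (-25.6 − 43.0) = -473950 kJ/h
Converting: 473950 / 3600 s = 131.65 kW

Q_c = 132 kW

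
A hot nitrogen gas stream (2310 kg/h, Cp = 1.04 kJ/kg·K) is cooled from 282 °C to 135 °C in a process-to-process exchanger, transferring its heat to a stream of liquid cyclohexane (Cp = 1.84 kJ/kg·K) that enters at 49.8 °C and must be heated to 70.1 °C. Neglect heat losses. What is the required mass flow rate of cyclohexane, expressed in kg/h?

ṁ_c = 9450 kg/h

Heat released by hot stream: Q = 2310 × 1.04 × (282 − 135) = 353150 kJ/h
Energy balance on cold side (adiabatic exchanger): Q = ṁ_c·Cp_c·(T_c,out − T_c,in)
ṁ_c = 353150 / [1.84 × (70.1 − 49.8)] = 9454.7 kg/h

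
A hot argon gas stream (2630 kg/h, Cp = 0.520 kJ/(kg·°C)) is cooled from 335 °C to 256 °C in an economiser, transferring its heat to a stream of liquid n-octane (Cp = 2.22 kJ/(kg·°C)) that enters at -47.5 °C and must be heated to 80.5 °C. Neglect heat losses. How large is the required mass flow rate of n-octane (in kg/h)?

Heat released by hot stream: Q = 2630 × 0.520 × (335 − 256) = 108040 kJ/h
Energy balance on cold side (adiabatic exchanger): Q = ṁ_c·Cp_c·(T_c,out − T_c,in)
ṁ_c = 108040 / [2.22 × (80.5 − -47.5)] = 380.21 kg/h

ṁ_c = 380 kg/h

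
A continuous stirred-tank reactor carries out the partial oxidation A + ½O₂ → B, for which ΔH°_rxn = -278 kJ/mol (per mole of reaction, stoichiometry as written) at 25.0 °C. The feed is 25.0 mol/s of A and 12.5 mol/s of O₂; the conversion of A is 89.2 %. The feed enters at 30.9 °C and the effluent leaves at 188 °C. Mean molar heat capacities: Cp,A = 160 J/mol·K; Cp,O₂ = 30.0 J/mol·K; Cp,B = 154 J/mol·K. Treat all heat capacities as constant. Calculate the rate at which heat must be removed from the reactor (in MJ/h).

Q_out = 20100 MJ/h

Extent of reaction ξ = 0.892 × 25.0 = 22.3 mol/s
Reaction term: ξ·ΔH°_rxn = 22.3 × -278 = -6199.4 kJ/s
Sensible, feed 30.9→25 °C: -25.812 kJ/s
Outlet flows (mol/s): A 2.7, O₂ 1.35, B 22.3
Sensible, products 25→188 °C: 636.79 kJ/s
Q = ΔH = -5588.4 kJ/s = -5588.4 kW
Heat removed = 20118 MJ/h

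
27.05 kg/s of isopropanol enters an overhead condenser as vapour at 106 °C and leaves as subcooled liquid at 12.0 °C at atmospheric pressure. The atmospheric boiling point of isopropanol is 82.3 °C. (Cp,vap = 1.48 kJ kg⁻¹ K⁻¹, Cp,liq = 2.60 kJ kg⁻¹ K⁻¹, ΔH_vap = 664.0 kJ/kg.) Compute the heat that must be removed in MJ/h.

Q_c = 85900 MJ/h

vapour 106→82.3 °C: -35.076 kJ/kg
condensation at 82.3 °C: -664 kJ/kg
liquid 82.3→12.0 °C: -182.78 kJ/kg
Δh = -35.076 + -664 + -182.78 = -881.86 kJ/kg
Q = ṁ·Δh = 27.05 kg/s × -881.86 kJ/kg = -23854 kJ/s
|Q| = 23854 kW = 85875 MJ/h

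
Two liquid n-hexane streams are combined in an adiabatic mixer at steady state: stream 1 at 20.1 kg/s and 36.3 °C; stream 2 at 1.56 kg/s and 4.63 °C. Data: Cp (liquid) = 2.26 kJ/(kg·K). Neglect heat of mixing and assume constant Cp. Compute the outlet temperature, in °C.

T_out = 34.0 °C

No heat crosses the boundary, so H_out = H_in.
T_out = Σ ṁᵢCp,ᵢTᵢ / Σ ṁᵢCp,ᵢ
      = 1665.3 / 48.952 = 34.019 °C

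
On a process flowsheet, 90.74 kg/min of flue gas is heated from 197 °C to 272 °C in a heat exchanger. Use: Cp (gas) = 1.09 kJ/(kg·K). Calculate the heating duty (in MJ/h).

Q = 445 MJ/h

Q = ṁ·Cp·ΔT = 90.74 × 1.09 × (272 − 197) = 7418 kJ/min
Converting: 7418 / 60 s = 123.63 kW
Heating duty = 445.08 MJ/h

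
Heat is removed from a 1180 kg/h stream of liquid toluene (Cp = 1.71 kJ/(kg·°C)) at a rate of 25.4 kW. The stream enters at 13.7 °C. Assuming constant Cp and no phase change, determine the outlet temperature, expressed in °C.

T_out = -31.6 °C

Q = 25.4 kW = 91440 kJ/h
ΔT = Q/(ṁ·Cp) = 91440/(1180×1.71) = 45.317 K
T_out = 13.7 − 45.317 = -31.617 °C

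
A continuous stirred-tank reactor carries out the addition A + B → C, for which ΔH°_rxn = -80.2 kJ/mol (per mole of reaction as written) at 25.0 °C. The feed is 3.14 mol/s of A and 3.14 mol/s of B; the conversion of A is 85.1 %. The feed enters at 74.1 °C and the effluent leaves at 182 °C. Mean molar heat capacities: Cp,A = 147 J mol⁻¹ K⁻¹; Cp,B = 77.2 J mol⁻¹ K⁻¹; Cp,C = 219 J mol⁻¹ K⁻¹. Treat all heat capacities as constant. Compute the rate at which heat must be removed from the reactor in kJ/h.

Q_out = 506000 kJ/h

Extent of reaction ξ = 0.851 × 3.14 = 2.6721 mol/s
Reaction term: ξ·ΔH°_rxn = 2.6721 × -80.2 = -214.31 kJ/s
Sensible, feed 74.1→25 °C: -34.566 kJ/s
Outlet flows (mol/s): A 0.46786, B 0.46786, C 2.6721
Sensible, products 25→182 °C: 108.34 kJ/s
Q = ΔH = -140.53 kJ/s = -140.53 kW
Heat removed = 505900 kJ/h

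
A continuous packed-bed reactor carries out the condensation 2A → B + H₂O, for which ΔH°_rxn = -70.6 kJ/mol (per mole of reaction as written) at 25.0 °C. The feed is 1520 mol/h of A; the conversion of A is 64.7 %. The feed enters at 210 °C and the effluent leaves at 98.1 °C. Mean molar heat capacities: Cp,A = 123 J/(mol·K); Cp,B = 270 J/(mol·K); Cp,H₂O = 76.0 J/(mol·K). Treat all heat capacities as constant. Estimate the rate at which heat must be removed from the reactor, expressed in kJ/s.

Extent of reaction ξ = 0.647 × 1520 / 2 = 491.72 mol/h
Reaction term: ξ·ΔH°_rxn = 491.72 × -70.6 = -34715 kJ/h
Sensible, feed 210→25 °C: -34588 kJ/h
Outlet flows (mol/h): A 536.56, B 491.72, H₂O 491.72
Sensible, products 25→98.1 °C: 17261 kJ/h
Q = ΔH = -52042 kJ/h = -14.456 kW
Heat removed = 14.456 kJ/s

Q_out = 14.5 kJ/s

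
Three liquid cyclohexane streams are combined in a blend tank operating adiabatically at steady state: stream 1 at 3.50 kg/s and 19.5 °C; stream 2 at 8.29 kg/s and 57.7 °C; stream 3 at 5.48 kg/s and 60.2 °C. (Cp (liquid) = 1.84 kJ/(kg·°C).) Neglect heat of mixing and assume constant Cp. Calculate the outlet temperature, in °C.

Energy balance with Q = 0: Σ ṁᵢCp,ᵢ(T_out − Tᵢ) = 0
T_out = Σ ṁᵢCp,ᵢTᵢ / Σ ṁᵢCp,ᵢ
      = 1612.7 / 31.777 = 50.752 °C

T_out = 50.8 °C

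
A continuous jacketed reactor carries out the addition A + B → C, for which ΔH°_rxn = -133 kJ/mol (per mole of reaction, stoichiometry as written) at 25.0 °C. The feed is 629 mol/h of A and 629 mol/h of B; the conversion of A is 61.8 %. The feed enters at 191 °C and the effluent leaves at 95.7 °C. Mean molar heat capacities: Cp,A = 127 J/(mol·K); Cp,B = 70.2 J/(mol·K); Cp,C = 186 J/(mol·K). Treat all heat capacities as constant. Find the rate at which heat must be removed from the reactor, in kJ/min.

Q_out = 1060 kJ/min

Extent of reaction ξ = 0.618 × 629 = 388.72 mol/h
Reaction term: ξ·ΔH°_rxn = 388.72 × -133 = -51700 kJ/h
Sensible, feed 191→25 °C: -20590 kJ/h
Outlet flows (mol/h): A 240.28, B 240.28, C 388.72
Sensible, products 25→95.7 °C: 8461.7 kJ/h
Q = ΔH = -63829 kJ/h = -17.73 kW
Heat removed = 1063.8 kJ/min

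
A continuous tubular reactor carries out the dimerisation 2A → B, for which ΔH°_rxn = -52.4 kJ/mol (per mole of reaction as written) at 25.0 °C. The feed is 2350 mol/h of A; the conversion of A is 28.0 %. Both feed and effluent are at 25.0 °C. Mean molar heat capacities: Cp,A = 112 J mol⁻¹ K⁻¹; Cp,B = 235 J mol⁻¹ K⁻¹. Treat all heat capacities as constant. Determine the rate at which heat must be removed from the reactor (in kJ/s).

Extent of reaction ξ = 0.280 × 2350 / 2 = 329 mol/h
Reaction term: ξ·ΔH°_rxn = 329 × -52.4 = -17240 kJ/h
Q = ΔH = -17240 kJ/h = -4.7888 kW
Heat removed = 4.7888 kJ/s

Q_out = 4.79 kJ/s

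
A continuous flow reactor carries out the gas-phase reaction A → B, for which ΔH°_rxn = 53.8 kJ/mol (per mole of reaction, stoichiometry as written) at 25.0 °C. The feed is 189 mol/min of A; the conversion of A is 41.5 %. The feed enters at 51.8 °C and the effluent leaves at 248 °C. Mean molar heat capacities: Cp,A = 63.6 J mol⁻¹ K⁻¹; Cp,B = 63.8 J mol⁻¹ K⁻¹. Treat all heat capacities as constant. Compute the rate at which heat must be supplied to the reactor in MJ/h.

Q_in = 395 MJ/h

Extent of reaction ξ = 0.415 × 189 = 78.435 mol/min
Reaction term: ξ·ΔH°_rxn = 78.435 × 53.8 = 4219.8 kJ/min
Sensible, feed 51.8→25 °C: -322.15 kJ/min
Outlet flows (mol/min): A 110.56, B 78.435
Sensible, products 25→248 °C: 2684 kJ/min
Q = ΔH = 6581.7 kJ/min = 109.7 kW
Heat supplied = 394.9 MJ/h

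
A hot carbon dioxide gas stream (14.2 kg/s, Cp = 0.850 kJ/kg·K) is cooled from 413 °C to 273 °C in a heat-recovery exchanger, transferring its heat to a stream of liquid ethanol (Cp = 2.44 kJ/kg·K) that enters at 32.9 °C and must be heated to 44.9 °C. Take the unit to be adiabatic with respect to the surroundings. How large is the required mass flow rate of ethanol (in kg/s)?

Heat released by hot stream: Q = 14.2 × 0.850 × (413 − 273) = 1689.8 kJ/s
Energy balance on cold side (adiabatic exchanger): Q = ṁ_c·Cp_c·(T_c,out − T_c,in)
ṁ_c = 1689.8 / [2.44 × (44.9 − 32.9)] = 57.712 kg/s

ṁ_c = 57.7 kg/s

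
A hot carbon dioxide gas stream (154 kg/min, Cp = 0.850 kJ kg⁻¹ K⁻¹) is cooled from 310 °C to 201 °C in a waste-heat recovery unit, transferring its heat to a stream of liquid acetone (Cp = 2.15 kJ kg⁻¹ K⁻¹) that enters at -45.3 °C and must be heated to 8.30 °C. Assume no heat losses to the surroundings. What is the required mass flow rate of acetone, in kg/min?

Heat released by hot stream: Q = 154 × 0.850 × (310 − 201) = 14268 kJ/min
Energy balance on cold side (adiabatic exchanger): Q = ṁ_c·Cp_c·(T_c,out − T_c,in)
ṁ_c = 14268 / [2.15 × (8.30 − -45.3)] = 123.81 kg/min

ṁ_c = 124 kg/min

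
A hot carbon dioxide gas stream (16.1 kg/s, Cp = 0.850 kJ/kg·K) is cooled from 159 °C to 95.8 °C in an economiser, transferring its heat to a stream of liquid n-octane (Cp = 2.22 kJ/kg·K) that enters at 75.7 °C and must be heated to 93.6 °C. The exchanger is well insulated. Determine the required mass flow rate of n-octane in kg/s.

Heat released by hot stream: Q = 16.1 × 0.850 × (159 − 95.8) = 864.89 kJ/s
Energy balance on cold side (adiabatic exchanger): Q = ṁ_c·Cp_c·(T_c,out − T_c,in)
ṁ_c = 864.89 / [2.22 × (93.6 − 75.7)] = 21.765 kg/s

ṁ_c = 21.8 kg/s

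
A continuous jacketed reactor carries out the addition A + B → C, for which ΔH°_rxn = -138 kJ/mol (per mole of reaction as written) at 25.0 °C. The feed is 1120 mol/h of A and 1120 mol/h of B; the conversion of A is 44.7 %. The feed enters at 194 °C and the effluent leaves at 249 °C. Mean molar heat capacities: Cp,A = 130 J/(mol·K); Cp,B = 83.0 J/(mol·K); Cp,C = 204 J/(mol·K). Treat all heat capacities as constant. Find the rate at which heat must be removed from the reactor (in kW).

Extent of reaction ξ = 0.447 × 1120 = 500.64 mol/h
Reaction term: ξ·ΔH°_rxn = 500.64 × -138 = -69088 kJ/h
Sensible, feed 194→25 °C: -40317 kJ/h
Outlet flows (mol/h): A 619.36, B 619.36, C 500.64
Sensible, products 25→249 °C: 52428 kJ/h
Q = ΔH = -56977 kJ/h = -15.827 kW
Heat removed = 15.827 kW

Q_out = 15.8 kW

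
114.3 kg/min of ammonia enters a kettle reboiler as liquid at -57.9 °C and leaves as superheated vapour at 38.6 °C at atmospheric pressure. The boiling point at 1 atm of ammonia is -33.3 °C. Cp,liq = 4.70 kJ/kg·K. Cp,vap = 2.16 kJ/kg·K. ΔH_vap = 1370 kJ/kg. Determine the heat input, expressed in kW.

Q = 3130 kW

liquid -57.9→-33.3 °C: 115.62 kJ/kg
vaporisation at -33.3 °C: 1370 kJ/kg
vapour -33.3→38.6 °C: 155.3 kJ/kg
Δh = 115.62 + 1370 + 155.3 = 1640.9 kJ/kg
Q = ṁ·Δh = 114.3 kg/min × 1640.9 kJ/kg = 187560 kJ/min
|Q| = 3126 kW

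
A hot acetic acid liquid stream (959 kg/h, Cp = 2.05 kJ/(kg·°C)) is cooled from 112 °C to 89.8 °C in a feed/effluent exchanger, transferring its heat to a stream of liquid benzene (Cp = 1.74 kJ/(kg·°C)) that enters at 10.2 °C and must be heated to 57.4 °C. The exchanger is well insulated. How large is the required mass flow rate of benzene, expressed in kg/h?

Heat released by hot stream: Q = 959 × 2.05 × (112 − 89.8) = 43644 kJ/h
Energy balance on cold side (adiabatic exchanger): Q = ṁ_c·Cp_c·(T_c,out − T_c,in)
ṁ_c = 43644 / [1.74 × (57.4 − 10.2)] = 531.42 kg/h

ṁ_c = 531 kg/h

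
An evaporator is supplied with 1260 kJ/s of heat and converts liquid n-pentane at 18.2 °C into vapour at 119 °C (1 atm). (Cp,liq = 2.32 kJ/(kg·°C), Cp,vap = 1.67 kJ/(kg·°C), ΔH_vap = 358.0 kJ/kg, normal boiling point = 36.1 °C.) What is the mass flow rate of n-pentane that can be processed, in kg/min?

ṁ = 141 kg/min

Δh = 2.32×(36.1−18.2) + 358.0 + 1.67×(119−36.1) = 537.97 kJ/kg
Q = 1260 kJ/s = 1260 kJ/s = 75600 kJ/min
ṁ = Q/Δh = 75600 / 537.97 = 140.53 kg/min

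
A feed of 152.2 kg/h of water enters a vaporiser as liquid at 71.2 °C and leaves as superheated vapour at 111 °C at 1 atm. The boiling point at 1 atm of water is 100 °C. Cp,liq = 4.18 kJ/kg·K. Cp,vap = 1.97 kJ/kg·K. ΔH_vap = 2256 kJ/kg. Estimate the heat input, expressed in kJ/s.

Q = 101 kJ/s

liquid 71.2→100 °C: 120.38 kJ/kg
vaporisation at 100 °C: 2256 kJ/kg
vapour 100→111 °C: 21.67 kJ/kg
Δh = 120.38 + 2256 + 21.67 = 2398.1 kJ/kg
Q = ṁ·Δh = 152.2 kg/h × 2398.1 kJ/kg = 364980 kJ/h
|Q| = 101.38 kW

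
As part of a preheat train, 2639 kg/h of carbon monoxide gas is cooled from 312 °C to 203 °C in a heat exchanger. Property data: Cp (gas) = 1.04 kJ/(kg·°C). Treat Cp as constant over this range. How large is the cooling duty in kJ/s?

Q = ṁ·Cp·ΔT = 2639 × 1.04 × (203 − 312) = -299160 kJ/h
Converting: 299160 / 3600 s = 83.099 kW

Q_c = 83.1 kJ/s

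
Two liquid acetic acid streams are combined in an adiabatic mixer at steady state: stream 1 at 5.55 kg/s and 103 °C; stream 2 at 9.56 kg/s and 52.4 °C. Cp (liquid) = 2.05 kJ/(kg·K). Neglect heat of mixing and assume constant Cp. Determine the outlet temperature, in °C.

Energy balance with Q = 0: Σ ṁᵢCp,ᵢ(T_out − Tᵢ) = 0
Σ ṁᵢCp,ᵢTᵢ = 5.55×2.05×103 + 9.56×2.05×52.4 = 2198.8
Σ ṁᵢCp,ᵢ = 5.55×2.05 + 9.56×2.05 = 30.975
T_out = 2198.8 / 30.975 = 70.986 °C

T_out = 71.0 °C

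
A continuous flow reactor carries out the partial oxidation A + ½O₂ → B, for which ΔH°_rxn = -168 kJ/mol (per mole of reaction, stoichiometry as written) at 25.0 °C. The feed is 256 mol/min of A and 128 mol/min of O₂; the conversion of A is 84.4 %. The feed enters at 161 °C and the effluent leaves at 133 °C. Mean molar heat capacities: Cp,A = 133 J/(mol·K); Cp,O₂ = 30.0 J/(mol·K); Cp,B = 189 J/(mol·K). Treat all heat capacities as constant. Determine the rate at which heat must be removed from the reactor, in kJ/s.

Extent of reaction ξ = 0.844 × 256 = 216.06 mol/min
Reaction term: ξ·ΔH°_rxn = 216.06 × -168 = -36299 kJ/min
Sensible, feed 161→25 °C: -5152.8 kJ/min
Outlet flows (mol/min): A 39.936, O₂ 19.968, B 216.06
Sensible, products 25→133 °C: 5048.6 kJ/min
Q = ΔH = -36403 kJ/min = -606.71 kW
Heat removed = 606.71 kJ/s

Q_out = 607 kJ/s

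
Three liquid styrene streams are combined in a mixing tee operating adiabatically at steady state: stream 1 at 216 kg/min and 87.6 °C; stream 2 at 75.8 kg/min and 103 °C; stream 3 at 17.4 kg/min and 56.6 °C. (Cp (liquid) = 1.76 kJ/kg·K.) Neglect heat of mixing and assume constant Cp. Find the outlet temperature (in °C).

T_out = 89.6 °C

No heat crosses the boundary, so H_out = H_in.
T_out = Σ ṁᵢCp,ᵢTᵢ / Σ ṁᵢCp,ᵢ
      = 48776 / 544.19 = 89.631 °C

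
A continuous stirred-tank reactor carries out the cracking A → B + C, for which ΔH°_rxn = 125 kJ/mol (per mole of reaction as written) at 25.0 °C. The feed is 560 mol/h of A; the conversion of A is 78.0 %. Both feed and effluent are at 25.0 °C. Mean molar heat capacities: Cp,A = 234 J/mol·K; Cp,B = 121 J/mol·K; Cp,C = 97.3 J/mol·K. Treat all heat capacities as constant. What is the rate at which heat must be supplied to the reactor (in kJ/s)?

Q_in = 15.2 kJ/s

Extent of reaction ξ = 0.780 × 560 = 436.8 mol/h
Reaction term: ξ·ΔH°_rxn = 436.8 × 125 = 54600 kJ/h
Q = ΔH = 54600 kJ/h = 15.167 kW
Heat supplied = 15.167 kJ/s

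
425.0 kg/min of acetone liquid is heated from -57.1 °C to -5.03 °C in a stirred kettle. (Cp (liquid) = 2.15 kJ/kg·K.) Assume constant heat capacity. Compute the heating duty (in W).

Q = ṁ·Cp·ΔT = 425.0 × 2.15 × (-5.03 − -57.1) = 47579 kJ/min
Converting: 47579 / 60 s = 792.98 kW
Heating duty = 792980 W

Q = 793000 W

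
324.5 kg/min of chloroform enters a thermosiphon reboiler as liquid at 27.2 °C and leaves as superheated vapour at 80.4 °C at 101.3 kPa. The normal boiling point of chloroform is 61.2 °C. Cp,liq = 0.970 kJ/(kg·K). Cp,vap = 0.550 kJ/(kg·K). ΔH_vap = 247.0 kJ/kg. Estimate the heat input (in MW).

liquid 27.2→61.2 °C: 32.98 kJ/kg
vaporisation at 61.2 °C: 247 kJ/kg
vapour 61.2→80.4 °C: 10.56 kJ/kg
Δh = 32.98 + 247 + 10.56 = 290.54 kJ/kg
Q = ṁ·Δh = 324.5 kg/min × 290.54 kJ/kg = 94280 kJ/min
|Q| = 1571.3 kW = 1.5713 MW

Q = 1.57 MW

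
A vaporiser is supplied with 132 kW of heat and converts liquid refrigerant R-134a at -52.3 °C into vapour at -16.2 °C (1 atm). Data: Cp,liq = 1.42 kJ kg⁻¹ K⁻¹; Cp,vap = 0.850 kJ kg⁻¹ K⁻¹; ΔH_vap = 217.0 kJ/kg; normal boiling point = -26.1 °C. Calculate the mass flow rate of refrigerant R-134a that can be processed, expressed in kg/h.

ṁ = 1810 kg/h

Δh = 1.42×(-26.1−-52.3) + 217.0 + 0.850×(-16.2−-26.1) = 262.62 kJ/kg
Q = 132 kW = 132 kJ/s = 475200 kJ/h
ṁ = Q/Δh = 475200 / 262.62 = 1809.5 kg/h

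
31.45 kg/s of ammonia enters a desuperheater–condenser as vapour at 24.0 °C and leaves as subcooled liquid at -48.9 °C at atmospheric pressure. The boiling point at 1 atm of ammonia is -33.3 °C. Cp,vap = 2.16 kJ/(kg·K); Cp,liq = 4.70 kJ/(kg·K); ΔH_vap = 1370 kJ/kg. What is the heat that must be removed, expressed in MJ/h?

vapour 24.0→-33.3 °C: -123.77 kJ/kg
condensation at -33.3 °C: -1370 kJ/kg
liquid -33.3→-48.9 °C: -73.32 kJ/kg
Δh = -123.77 + -1370 + -73.32 = -1567.1 kJ/kg
Q = ṁ·Δh = 31.45 kg/s × -1567.1 kJ/kg = -49285 kJ/s
|Q| = 49285 kW = 177430 MJ/h

Q_c = 177000 MJ/h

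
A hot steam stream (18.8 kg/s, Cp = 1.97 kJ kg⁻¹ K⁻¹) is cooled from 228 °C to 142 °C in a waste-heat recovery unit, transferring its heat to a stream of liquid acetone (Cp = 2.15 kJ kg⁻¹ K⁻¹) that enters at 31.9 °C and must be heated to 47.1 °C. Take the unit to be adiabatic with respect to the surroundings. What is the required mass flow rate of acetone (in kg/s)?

Heat released by hot stream: Q = 18.8 × 1.97 × (228 − 142) = 3185.1 kJ/s
Energy balance on cold side (adiabatic exchanger): Q = ṁ_c·Cp_c·(T_c,out − T_c,in)
ṁ_c = 3185.1 / [2.15 × (47.1 − 31.9)] = 97.463 kg/s

ṁ_c = 97.5 kg/s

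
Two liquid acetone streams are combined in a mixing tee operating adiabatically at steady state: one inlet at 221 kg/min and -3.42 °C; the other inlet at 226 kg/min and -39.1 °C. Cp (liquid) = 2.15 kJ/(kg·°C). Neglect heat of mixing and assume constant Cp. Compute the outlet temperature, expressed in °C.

Energy balance with Q = 0: Σ ṁᵢCp,ᵢ(T_out − Tᵢ) = 0
T_out = Σ ṁᵢCp,ᵢTᵢ / Σ ṁᵢCp,ᵢ
      = -20624 / 961.05 = -21.46 °C

T_out = -21.5 °C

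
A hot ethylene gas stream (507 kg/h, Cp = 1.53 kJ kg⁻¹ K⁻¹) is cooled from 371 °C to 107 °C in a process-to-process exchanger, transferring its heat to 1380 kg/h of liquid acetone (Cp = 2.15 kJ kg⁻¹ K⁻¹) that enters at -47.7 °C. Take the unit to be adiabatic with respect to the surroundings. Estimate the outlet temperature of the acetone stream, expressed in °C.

Heat released by hot stream: Q = 507 × 1.53 × (371 − 107) = 204790 kJ/h
Energy balance on cold side (adiabatic exchanger): Q = ṁ_c·Cp_c·(T_c,out − T_c,in)
T_c,out = -47.7 + 204790/(1380 × 2.15) = 21.322 °C

T_c,out = 21.3 °C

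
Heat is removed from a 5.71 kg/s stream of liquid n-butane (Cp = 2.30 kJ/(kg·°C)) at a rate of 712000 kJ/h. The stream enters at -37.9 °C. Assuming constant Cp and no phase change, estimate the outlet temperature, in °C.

T_out = -53.0 °C

Q = 712000 kJ/h = 197.78 kJ/s
ΔT = Q/(ṁ·Cp) = 197.78/(5.71×2.30) = 15.06 K
T_out = -37.9 − 15.06 = -52.96 °C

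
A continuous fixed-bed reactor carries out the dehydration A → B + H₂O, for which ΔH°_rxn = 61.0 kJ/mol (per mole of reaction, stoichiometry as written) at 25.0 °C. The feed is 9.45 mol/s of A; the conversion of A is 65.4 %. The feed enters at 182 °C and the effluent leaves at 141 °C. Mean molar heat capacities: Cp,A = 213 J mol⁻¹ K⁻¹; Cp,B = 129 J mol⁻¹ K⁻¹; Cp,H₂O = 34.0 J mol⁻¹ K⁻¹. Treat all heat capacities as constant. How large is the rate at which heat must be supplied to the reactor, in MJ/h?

Extent of reaction ξ = 0.654 × 9.45 = 6.1803 mol/s
Reaction term: ξ·ΔH°_rxn = 6.1803 × 61.0 = 377 kJ/s
Sensible, feed 182→25 °C: -316.02 kJ/s
Outlet flows (mol/s): A 3.2697, B 6.1803, H₂O 6.1803
Sensible, products 25→141 °C: 197.64 kJ/s
Q = ΔH = 258.63 kJ/s = 258.63 kW
Heat supplied = 931.05 MJ/h

Q_in = 931 MJ/h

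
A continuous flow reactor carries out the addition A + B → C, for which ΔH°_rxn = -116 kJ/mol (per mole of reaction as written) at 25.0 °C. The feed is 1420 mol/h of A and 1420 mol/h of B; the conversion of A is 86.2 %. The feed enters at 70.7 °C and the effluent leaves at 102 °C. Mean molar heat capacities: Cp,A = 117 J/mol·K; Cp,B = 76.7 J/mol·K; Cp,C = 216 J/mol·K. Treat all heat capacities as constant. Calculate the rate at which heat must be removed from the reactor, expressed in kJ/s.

Q_out = 36.5 kJ/s

Extent of reaction ξ = 0.862 × 1420 = 1224 mol/h
Reaction term: ξ·ΔH°_rxn = 1224 × -116 = -141990 kJ/h
Sensible, feed 70.7→25 °C: -12570 kJ/h
Outlet flows (mol/h): A 195.96, B 195.96, C 1224
Sensible, products 25→102 °C: 23281 kJ/h
Q = ΔH = -131280 kJ/h = -36.466 kW
Heat removed = 36.466 kJ/s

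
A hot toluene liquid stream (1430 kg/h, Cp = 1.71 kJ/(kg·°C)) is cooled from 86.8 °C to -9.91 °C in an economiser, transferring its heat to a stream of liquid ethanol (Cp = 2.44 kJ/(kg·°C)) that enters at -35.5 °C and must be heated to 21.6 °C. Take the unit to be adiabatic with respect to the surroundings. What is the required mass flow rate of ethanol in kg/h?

ṁ_c = 1700 kg/h

Heat released by hot stream: Q = 1430 × 1.71 × (86.8 − -9.91) = 236480 kJ/h
Energy balance on cold side (adiabatic exchanger): Q = ṁ_c·Cp_c·(T_c,out − T_c,in)
ṁ_c = 236480 / [2.44 × (21.6 − -35.5)] = 1697.4 kg/h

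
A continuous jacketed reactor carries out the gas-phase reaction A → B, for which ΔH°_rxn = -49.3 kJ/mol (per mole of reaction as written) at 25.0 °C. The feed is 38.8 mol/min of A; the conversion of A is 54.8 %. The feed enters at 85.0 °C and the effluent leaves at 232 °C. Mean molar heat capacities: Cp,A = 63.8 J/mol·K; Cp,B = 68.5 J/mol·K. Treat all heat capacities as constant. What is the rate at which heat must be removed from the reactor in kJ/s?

Extent of reaction ξ = 0.548 × 38.8 = 21.262 mol/min
Reaction term: ξ·ΔH°_rxn = 21.262 × -49.3 = -1048.2 kJ/min
Sensible, feed 85.0→25 °C: -148.53 kJ/min
Outlet flows (mol/min): A 17.538, B 21.262
Sensible, products 25→232 °C: 533.1 kJ/min
Q = ΔH = -663.66 kJ/min = -11.061 kW
Heat removed = 11.061 kJ/s

Q_out = 11.1 kJ/s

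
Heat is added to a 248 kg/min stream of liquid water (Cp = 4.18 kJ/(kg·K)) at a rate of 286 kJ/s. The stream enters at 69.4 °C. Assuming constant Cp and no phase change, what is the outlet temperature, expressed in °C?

T_out = 86.0 °C

Q = 286 kJ/s = 17160 kJ/min
ΔT = Q/(ṁ·Cp) = 17160/(248×4.18) = 16.553 K
T_out = 69.4 + 16.553 = 85.953 °C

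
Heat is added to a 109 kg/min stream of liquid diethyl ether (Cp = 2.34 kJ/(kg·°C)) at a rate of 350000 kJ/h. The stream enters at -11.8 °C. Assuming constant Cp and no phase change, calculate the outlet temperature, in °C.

Q = 350000 kJ/h = 5833.3 kJ/min
ΔT = Q/(ṁ·Cp) = 5833.3/(109×2.34) = 22.87 K
T_out = -11.8 + 22.87 = 11.07 °C

T_out = 11.1 °C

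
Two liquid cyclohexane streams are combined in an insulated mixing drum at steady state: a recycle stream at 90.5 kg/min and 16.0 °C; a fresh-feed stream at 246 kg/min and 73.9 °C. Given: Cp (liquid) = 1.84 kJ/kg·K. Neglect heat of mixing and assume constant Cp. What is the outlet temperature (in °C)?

Adiabatic, steady state ⇒ Σ ṁᵢCp,ᵢ(T_out − Tᵢ) = 0
T_out = Σ ṁᵢCp,ᵢTᵢ / Σ ṁᵢCp,ᵢ
      = 36114 / 619.16 = 58.328 °C

T_out = 58.3 °C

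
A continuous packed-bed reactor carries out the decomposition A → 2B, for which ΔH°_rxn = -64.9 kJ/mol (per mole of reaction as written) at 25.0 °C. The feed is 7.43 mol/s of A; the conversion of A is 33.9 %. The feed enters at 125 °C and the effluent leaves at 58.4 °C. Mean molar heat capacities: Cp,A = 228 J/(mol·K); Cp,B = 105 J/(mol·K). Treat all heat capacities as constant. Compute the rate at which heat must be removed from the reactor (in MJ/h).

Q_out = 1000 MJ/h

Extent of reaction ξ = 0.339 × 7.43 = 2.5188 mol/s
Reaction term: ξ·ΔH°_rxn = 2.5188 × -64.9 = -163.47 kJ/s
Sensible, feed 125→25 °C: -169.4 kJ/s
Outlet flows (mol/s): A 4.9112, B 5.0375
Sensible, products 25→58.4 °C: 55.067 kJ/s
Q = ΔH = -277.81 kJ/s = -277.81 kW
Heat removed = 1000.1 MJ/h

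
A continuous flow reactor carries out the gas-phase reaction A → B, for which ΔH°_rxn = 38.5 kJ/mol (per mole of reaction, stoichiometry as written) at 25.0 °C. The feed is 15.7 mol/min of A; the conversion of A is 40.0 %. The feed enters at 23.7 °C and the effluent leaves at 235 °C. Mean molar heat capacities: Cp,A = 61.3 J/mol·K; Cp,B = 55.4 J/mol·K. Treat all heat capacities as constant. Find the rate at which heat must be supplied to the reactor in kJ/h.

Extent of reaction ξ = 0.400 × 15.7 = 6.28 mol/min
Reaction term: ξ·ΔH°_rxn = 6.28 × 38.5 = 241.78 kJ/min
Sensible, feed 23.7→25 °C: 1.2511 kJ/min
Outlet flows (mol/min): A 9.42, B 6.28
Sensible, products 25→235 °C: 194.33 kJ/min
Q = ΔH = 437.36 kJ/min = 7.2893 kW
Heat supplied = 26241 kJ/h

Q_in = 26200 kJ/h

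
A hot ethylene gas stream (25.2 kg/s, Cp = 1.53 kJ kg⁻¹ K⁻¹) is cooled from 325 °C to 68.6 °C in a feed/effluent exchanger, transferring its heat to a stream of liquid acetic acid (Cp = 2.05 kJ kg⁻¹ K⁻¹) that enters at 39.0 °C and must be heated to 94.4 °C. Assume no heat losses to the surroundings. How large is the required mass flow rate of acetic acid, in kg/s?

ṁ_c = 87.0 kg/s

Heat released by hot stream: Q = 25.2 × 1.53 × (325 − 68.6) = 9885.8 kJ/s
Energy balance on cold side (adiabatic exchanger): Q = ṁ_c·Cp_c·(T_c,out − T_c,in)
ṁ_c = 9885.8 / [2.05 × (94.4 − 39.0)] = 87.046 kg/s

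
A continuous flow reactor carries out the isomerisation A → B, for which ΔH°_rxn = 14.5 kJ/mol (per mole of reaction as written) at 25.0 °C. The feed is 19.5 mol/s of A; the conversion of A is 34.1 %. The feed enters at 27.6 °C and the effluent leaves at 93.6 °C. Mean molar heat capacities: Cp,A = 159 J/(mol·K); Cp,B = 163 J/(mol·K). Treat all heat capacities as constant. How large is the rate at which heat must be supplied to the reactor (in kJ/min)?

Extent of reaction ξ = 0.341 × 19.5 = 6.6495 mol/s
Reaction term: ξ·ΔH°_rxn = 6.6495 × 14.5 = 96.418 kJ/s
Sensible, feed 27.6→25 °C: -8.0613 kJ/s
Outlet flows (mol/s): A 12.851, B 6.6495
Sensible, products 25→93.6 °C: 214.52 kJ/s
Q = ΔH = 302.88 kJ/s = 302.88 kW
Heat supplied = 18173 kJ/min

Q_in = 18200 kJ/min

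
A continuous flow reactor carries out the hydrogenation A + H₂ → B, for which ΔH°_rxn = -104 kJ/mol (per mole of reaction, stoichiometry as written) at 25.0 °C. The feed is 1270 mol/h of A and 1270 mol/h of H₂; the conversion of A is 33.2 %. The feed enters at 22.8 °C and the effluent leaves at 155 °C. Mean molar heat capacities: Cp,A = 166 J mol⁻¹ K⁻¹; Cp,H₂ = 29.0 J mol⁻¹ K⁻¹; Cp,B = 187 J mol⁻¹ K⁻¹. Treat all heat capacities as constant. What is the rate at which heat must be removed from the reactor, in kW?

Q_out = 3.21 kW

Extent of reaction ξ = 0.332 × 1270 = 421.64 mol/h
Reaction term: ξ·ΔH°_rxn = 421.64 × -104 = -43851 kJ/h
Sensible, feed 22.8→25 °C: 544.83 kJ/h
Outlet flows (mol/h): A 848.36, H₂ 848.36, B 421.64
Sensible, products 25→155 °C: 31756 kJ/h
Q = ΔH = -11550 kJ/h = -3.2083 kW
Heat removed = 3.2083 kW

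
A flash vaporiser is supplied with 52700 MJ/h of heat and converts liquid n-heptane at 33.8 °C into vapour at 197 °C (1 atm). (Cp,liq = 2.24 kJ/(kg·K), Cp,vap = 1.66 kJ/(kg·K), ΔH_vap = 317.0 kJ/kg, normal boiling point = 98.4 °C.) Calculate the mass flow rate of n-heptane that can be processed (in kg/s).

ṁ = 23.4 kg/s

Δh = 2.24×(98.4−33.8) + 317.0 + 1.66×(197−98.4) = 625.38 kJ/kg
Q = 52700 MJ/h = 14639 kJ/s = 14639 kJ/s
ṁ = Q/Δh = 14639 / 625.38 = 23.408 kg/s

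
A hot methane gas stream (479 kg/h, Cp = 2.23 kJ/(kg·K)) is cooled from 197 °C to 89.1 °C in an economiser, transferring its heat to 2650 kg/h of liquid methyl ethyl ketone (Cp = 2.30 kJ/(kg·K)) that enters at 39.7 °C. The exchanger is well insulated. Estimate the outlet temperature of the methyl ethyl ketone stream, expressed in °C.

T_c,out = 58.6 °C

Heat released by hot stream: Q = 479 × 2.23 × (197 − 89.1) = 115260 kJ/h
Energy balance on cold side (adiabatic exchanger): Q = ṁ_c·Cp_c·(T_c,out − T_c,in)
T_c,out = 39.7 + 115260/(2650 × 2.30) = 58.61 °C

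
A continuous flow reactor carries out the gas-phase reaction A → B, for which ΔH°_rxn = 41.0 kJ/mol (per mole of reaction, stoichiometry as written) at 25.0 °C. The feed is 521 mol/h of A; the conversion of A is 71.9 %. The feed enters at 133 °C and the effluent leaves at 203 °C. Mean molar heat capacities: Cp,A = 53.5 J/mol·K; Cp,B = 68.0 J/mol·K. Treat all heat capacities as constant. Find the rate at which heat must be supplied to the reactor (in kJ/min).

Extent of reaction ξ = 0.719 × 521 = 374.6 mol/h
Reaction term: ξ·ΔH°_rxn = 374.6 × 41.0 = 15359 kJ/h
Sensible, feed 133→25 °C: -3010.3 kJ/h
Outlet flows (mol/h): A 146.4, B 374.6
Sensible, products 25→203 °C: 5928.3 kJ/h
Q = ΔH = 18277 kJ/h = 5.0768 kW
Heat supplied = 304.61 kJ/min

Q_in = 305 kJ/min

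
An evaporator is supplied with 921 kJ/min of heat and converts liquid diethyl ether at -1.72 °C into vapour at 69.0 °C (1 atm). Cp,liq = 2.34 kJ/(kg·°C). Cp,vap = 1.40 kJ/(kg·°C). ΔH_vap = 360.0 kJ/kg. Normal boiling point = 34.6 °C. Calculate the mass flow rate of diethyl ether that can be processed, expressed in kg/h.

ṁ = 112 kg/h

Δh = 2.34×(34.6−-1.72) + 360.0 + 1.40×(69.0−34.6) = 493.15 kJ/kg
Q = 921 kJ/min = 15.35 kJ/s = 55260 kJ/h
ṁ = Q/Δh = 55260 / 493.15 = 112.06 kg/h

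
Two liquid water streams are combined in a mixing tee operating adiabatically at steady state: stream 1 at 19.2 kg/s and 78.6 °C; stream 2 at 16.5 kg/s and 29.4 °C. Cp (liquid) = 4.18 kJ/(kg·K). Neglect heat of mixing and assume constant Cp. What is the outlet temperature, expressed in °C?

T_out = 55.9 °C

Adiabatic, steady state ⇒ Σ ṁᵢCp,ᵢ(T_out − Tᵢ) = 0
Σ ṁᵢCp,ᵢTᵢ = 19.2×4.18×78.6 + 16.5×4.18×29.4 = 8335.8
Σ ṁᵢCp,ᵢ = 19.2×4.18 + 16.5×4.18 = 149.23
T_out = 8335.8 / 149.23 = 55.861 °C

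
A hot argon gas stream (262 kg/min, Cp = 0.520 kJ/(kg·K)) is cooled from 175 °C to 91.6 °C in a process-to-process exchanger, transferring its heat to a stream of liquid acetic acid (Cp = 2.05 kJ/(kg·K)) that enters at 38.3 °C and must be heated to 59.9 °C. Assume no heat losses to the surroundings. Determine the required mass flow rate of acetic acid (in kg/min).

Heat released by hot stream: Q = 262 × 0.520 × (175 − 91.6) = 11362 kJ/min
Energy balance on cold side (adiabatic exchanger): Q = ṁ_c·Cp_c·(T_c,out − T_c,in)
ṁ_c = 11362 / [2.05 × (59.9 − 38.3)] = 256.6 kg/min

ṁ_c = 257 kg/min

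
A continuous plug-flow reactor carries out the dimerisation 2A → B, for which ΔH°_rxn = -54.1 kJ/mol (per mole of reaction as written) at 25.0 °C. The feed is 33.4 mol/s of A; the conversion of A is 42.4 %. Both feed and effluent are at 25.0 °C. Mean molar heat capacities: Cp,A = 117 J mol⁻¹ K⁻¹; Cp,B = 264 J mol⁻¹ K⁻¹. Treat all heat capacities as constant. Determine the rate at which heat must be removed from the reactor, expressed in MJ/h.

Q_out = 1380 MJ/h

Extent of reaction ξ = 0.424 × 33.4 / 2 = 7.0808 mol/s
Reaction term: ξ·ΔH°_rxn = 7.0808 × -54.1 = -383.07 kJ/s
Q = ΔH = -383.07 kJ/s = -383.07 kW
Heat removed = 1379.1 MJ/h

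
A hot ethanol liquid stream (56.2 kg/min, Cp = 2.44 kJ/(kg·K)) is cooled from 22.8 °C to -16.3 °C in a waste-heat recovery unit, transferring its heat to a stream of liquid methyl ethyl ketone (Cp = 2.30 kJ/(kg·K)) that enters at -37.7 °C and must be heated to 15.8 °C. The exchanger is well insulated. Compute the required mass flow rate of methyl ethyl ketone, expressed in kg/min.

ṁ_c = 43.6 kg/min

Heat released by hot stream: Q = 56.2 × 2.44 × (22.8 − -16.3) = 5361.7 kJ/min
Energy balance on cold side (adiabatic exchanger): Q = ṁ_c·Cp_c·(T_c,out − T_c,in)
ṁ_c = 5361.7 / [2.30 × (15.8 − -37.7)] = 43.573 kg/min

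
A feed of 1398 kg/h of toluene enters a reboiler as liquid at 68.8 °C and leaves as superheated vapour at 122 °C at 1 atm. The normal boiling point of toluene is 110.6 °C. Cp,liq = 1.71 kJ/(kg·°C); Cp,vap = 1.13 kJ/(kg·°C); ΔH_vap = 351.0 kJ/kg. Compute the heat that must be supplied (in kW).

liquid 68.8→110.6 °C: 71.478 kJ/kg
vaporisation at 110.6 °C: 351 kJ/kg
vapour 110.6→122 °C: 12.882 kJ/kg
Δh = 71.478 + 351 + 12.882 = 435.36 kJ/kg
Q = ṁ·Δh = 1398 kg/h × 435.36 kJ/kg = 608630 kJ/h
|Q| = 169.06 kW

Q = 169 kW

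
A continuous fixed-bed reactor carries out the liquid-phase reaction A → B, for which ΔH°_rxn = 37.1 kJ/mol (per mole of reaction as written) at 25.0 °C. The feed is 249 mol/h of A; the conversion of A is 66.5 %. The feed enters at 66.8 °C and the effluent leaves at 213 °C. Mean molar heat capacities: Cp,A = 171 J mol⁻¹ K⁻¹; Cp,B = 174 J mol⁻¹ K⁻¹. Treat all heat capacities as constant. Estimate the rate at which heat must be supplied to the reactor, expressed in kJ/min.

Extent of reaction ξ = 0.665 × 249 = 165.59 mol/h
Reaction term: ξ·ΔH°_rxn = 165.59 × 37.1 = 6143.2 kJ/h
Sensible, feed 66.8→25 °C: -1779.8 kJ/h
Outlet flows (mol/h): A 83.415, B 165.59
Sensible, products 25→213 °C: 8098.2 kJ/h
Q = ΔH = 12462 kJ/h = 3.4616 kW
Heat supplied = 207.69 kJ/min

Q_in = 208 kJ/min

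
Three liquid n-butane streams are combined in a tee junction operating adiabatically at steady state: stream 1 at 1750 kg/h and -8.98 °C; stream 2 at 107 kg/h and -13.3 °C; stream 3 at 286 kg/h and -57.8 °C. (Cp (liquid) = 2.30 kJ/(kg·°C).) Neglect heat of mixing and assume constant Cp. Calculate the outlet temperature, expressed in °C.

T_out = -15.7 °C

Energy balance with Q = 0: Σ ṁᵢCp,ᵢ(T_out − Tᵢ) = 0
T_out = Σ ṁᵢCp,ᵢTᵢ / Σ ṁᵢCp,ᵢ
      = -77438 / 4928.9 = -15.711 °C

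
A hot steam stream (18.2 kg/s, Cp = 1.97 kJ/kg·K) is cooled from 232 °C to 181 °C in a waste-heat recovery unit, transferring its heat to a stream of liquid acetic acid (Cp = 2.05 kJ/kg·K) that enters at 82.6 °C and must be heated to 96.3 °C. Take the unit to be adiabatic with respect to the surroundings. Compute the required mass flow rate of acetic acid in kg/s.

ṁ_c = 65.1 kg/s

Heat released by hot stream: Q = 18.2 × 1.97 × (232 − 181) = 1828.6 kJ/s
Energy balance on cold side (adiabatic exchanger): Q = ṁ_c·Cp_c·(T_c,out − T_c,in)
ṁ_c = 1828.6 / [2.05 × (96.3 − 82.6)] = 65.108 kg/s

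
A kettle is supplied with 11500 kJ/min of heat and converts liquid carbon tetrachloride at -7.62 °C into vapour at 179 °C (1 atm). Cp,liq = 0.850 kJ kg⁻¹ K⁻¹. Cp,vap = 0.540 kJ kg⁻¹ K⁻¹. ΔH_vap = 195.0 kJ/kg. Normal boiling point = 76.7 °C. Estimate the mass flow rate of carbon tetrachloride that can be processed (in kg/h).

ṁ = 2140 kg/h

Δh = 0.850×(76.7−-7.62) + 195.0 + 0.540×(179−76.7) = 321.91 kJ/kg
Q = 11500 kJ/min = 191.67 kJ/s = 690000 kJ/h
ṁ = Q/Δh = 690000 / 321.91 = 2143.4 kg/h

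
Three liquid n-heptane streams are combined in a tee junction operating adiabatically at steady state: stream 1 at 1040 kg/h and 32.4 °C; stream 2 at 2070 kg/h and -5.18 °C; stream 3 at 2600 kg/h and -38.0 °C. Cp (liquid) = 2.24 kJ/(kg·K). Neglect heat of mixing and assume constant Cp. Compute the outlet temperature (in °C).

Adiabatic, steady state ⇒ Σ ṁᵢCp,ᵢ(T_out − Tᵢ) = 0
Σ ṁᵢCp,ᵢTᵢ = 1040×2.24×32.4 + 2070×2.24×-5.18 + 2600×2.24×-38.0 = -169850
Σ ṁᵢCp,ᵢ = 1040×2.24 + 2070×2.24 + 2600×2.24 = 12790
T_out = -169850 / 12790 = -13.28 °C

T_out = -13.3 °C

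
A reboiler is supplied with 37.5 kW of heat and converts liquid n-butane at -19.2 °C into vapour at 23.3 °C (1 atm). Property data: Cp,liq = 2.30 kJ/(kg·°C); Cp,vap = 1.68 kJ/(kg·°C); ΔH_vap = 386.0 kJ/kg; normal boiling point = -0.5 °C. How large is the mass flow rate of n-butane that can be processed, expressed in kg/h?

Δh = 2.30×(-0.5−-19.2) + 386.0 + 1.68×(23.3−-0.5) = 468.99 kJ/kg
Q = 37.5 kW = 37.5 kJ/s = 135000 kJ/h
ṁ = Q/Δh = 135000 / 468.99 = 287.85 kg/h

ṁ = 288 kg/h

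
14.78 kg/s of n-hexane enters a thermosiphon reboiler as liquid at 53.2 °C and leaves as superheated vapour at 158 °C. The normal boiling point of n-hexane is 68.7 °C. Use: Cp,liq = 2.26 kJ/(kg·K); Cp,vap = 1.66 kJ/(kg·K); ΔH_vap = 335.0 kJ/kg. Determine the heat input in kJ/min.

Q = 460000 kJ/min

liquid 53.2→68.7 °C: 35.03 kJ/kg
vaporisation at 68.7 °C: 335 kJ/kg
vapour 68.7→158 °C: 148.24 kJ/kg
Δh = 35.03 + 335 + 148.24 = 518.27 kJ/kg
Q = ṁ·Δh = 14.78 kg/s × 518.27 kJ/kg = 7660 kJ/s
|Q| = 7660 kW = 459600 kJ/min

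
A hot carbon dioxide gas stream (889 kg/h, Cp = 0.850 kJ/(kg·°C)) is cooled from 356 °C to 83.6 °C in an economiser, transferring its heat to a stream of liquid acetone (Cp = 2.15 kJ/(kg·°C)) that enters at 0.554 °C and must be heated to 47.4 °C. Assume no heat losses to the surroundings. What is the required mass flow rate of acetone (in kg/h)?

Heat released by hot stream: Q = 889 × 0.850 × (356 − 83.6) = 205840 kJ/h
Energy balance on cold side (adiabatic exchanger): Q = ṁ_c·Cp_c·(T_c,out − T_c,in)
ṁ_c = 205840 / [2.15 × (47.4 − 0.554)] = 2043.7 kg/h

ṁ_c = 2040 kg/h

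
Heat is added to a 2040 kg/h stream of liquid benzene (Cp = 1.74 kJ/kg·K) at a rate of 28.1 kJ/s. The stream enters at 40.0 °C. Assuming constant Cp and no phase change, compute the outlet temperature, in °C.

Q = 28.1 kJ/s = 101160 kJ/h
ΔT = Q/(ṁ·Cp) = 101160/(2040×1.74) = 28.499 K
T_out = 40.0 + 28.499 = 68.499 °C

T_out = 68.5 °C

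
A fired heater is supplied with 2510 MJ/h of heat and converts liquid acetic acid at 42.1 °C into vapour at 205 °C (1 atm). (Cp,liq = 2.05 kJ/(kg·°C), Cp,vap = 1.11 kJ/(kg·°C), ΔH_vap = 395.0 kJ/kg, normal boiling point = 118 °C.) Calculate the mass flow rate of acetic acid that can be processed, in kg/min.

Δh = 2.05×(118−42.1) + 395.0 + 1.11×(205−118) = 647.17 kJ/kg
Q = 2510 MJ/h = 697.22 kJ/s = 41833 kJ/min
ṁ = Q/Δh = 41833 / 647.17 = 64.641 kg/min

ṁ = 64.6 kg/min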